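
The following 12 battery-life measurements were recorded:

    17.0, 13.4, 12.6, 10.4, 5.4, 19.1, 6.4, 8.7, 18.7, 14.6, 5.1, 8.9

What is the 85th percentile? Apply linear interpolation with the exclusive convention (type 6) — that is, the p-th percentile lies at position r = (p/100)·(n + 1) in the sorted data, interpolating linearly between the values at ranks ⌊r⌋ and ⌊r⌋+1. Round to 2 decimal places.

18.72

Sorted: 5.1, 5.4, 6.4, 8.7, 8.9, 10.4, 12.6, 13.4, 14.6, 17.0, 18.7, 19.1.
n = 12.
r = (85/100)·(12 + 1) = 11.05.
Rank 11 is 18.7 and rank 12 is 19.1.
Interpolate: 18.7 + 0.05·(19.1 − 18.7) = 18.7 + 0.05·0.4 = 18.72.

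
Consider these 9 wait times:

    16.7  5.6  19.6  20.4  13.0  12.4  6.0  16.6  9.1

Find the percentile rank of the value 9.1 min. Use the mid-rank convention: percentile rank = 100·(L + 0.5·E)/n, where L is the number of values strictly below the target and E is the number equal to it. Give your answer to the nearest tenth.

27.8

Sorted: 5.6, 6.0, 9.1, 12.4, 13.0, 16.6, 16.7, 19.6, 20.4.
Count below 9.1: L = 2; count equal: E = 1; n = 9.
Percentile rank = 100·(2 + 0.5·1)/9 = 100·2.5/9 = 27.78.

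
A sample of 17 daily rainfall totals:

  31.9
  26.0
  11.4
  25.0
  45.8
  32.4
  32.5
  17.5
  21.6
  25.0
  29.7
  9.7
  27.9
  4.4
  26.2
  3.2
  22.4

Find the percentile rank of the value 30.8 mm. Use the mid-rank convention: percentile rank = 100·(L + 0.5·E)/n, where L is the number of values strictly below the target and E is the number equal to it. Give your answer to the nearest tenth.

76.5

Sorted: 3.2, 4.4, 9.7, 11.4, 17.5, 21.6, 22.4, 25.0, 25.0, 26.0, 26.2, 27.9, 29.7, 31.9, 32.4, 32.5, 45.8.
Count below 30.8: L = 13; count equal: E = 0; n = 17.
Percentile rank = 100·(13 + 0.5·0)/17 = 100·13/17 = 76.47.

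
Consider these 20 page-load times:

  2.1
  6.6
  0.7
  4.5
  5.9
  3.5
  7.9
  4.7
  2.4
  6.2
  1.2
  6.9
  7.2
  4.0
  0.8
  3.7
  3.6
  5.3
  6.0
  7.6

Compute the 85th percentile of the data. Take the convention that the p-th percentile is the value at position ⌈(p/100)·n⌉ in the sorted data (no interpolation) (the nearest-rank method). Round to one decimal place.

6.9

Sorted: 0.7, 0.8, 1.2, 2.1, 2.4, 3.5, 3.6, 3.7, 4.0, 4.5, 4.7, 5.3, 5.9, 6.0, 6.2, 6.6, 6.9, 7.2, 7.6, 7.9.
n = 20.
Position = ⌈85/100 · 20⌉ = ⌈17⌉ = 17.
The value at rank 17 is 6.9.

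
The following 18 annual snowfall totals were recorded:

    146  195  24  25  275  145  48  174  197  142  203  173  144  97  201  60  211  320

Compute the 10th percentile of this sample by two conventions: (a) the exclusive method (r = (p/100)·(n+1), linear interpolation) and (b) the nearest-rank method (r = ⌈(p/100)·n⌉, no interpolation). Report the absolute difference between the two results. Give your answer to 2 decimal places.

0.10

Sorted: 24, 25, 48, 60, 97, 142, 144, 145, 146, 173, 174, 195, 197, 201, 203, 211, 275, 320.
n = 18.
(a) r = 1.9; between ranks 1 (24) and 2 (25): 24.9.
(b) the nearest-rank method: rank 2 → 25.
|24.9 − 25| = 0.1.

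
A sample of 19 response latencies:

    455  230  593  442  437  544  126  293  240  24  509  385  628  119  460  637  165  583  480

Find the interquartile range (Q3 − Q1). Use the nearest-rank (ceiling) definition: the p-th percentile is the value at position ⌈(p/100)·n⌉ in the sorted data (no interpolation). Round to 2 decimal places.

314.00

Sorted: 24, 119, 126, 165, 230, 240, 293, 385, 437, 442, 455, 460, 480, 509, 544, 583, 593, 628, 637.
n = 19.
P25: rank ⌈25/100·19⌉ = 5 → 230.
P75: rank ⌈75/100·19⌉ = 15 → 544.
Difference: 544 − 230 = 314.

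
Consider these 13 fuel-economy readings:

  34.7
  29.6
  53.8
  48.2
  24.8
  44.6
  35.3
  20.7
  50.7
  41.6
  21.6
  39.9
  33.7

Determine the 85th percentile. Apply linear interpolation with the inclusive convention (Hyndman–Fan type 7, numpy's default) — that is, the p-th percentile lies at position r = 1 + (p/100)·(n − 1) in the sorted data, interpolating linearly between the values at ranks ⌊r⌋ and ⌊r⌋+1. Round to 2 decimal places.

48.70

Sorted: 20.7, 21.6, 24.8, 29.6, 33.7, 34.7, 35.3, 39.9, 41.6, 44.6, 48.2, 50.7, 53.8.
n = 13.
r = 1 + (85/100)·(13 − 1) = 1 + 10.2 = 11.2.
Rank 11 is 48.2 and rank 12 is 50.7.
Interpolate: 48.2 + 0.2·(50.7 − 48.2) = 48.2 + 0.2·2.5 = 48.7.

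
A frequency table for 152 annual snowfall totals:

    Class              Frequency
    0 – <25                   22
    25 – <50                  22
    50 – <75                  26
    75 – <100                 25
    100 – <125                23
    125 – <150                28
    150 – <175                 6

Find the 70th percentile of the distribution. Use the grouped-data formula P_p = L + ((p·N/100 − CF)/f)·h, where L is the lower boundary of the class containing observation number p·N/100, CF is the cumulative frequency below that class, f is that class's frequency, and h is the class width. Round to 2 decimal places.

112.39

N = 152; target position k = 70/100 · 152 = 106.4.
Cumulative frequencies: 22, 44, 70, 95, 118, 146, 152.
Observation 106.4 falls in the class 100 – <125.
L = 100, CF = 95, f = 23, h = 25.
P70 = 100 + ((106.4 − 95)/23)·25 = 100 + 12.3913 = 112.391.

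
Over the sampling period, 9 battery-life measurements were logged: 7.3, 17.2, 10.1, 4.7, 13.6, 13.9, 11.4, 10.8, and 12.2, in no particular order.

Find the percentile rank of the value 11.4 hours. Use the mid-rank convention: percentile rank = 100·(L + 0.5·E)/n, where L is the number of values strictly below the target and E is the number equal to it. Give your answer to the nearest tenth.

Sorted: 4.7, 7.3, 10.1, 10.8, 11.4, 12.2, 13.6, 13.9, 17.2.
Count below 11.4: L = 4; count equal: E = 1; n = 9.
Percentile rank = 100·(4 + 0.5·1)/9 = 100·4.5/9 = 50.

50.0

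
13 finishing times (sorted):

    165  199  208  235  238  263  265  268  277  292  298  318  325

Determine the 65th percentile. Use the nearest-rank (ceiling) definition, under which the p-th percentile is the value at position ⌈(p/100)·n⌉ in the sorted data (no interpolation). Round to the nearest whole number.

277

n = 13.
Position = ⌈65/100 · 13⌉ = ⌈8.45⌉ = 9.
The value at rank 9 is 277.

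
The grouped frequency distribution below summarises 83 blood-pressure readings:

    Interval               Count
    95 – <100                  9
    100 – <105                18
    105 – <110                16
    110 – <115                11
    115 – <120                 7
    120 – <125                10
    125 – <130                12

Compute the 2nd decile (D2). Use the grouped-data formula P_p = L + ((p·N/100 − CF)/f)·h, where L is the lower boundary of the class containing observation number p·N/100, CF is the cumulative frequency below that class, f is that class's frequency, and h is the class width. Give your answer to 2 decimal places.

N = 83; target position k = 20/100 · 83 = 16.6.
Cumulative frequencies: 9, 27, 43, 54, 61, 71, 83.
Observation 16.6 falls in the class 100 – <105.
L = 100, CF = 9, f = 18, h = 5.
P20 = 100 + ((16.6 − 9)/18)·5 = 100 + 2.11111 = 102.111.

102.11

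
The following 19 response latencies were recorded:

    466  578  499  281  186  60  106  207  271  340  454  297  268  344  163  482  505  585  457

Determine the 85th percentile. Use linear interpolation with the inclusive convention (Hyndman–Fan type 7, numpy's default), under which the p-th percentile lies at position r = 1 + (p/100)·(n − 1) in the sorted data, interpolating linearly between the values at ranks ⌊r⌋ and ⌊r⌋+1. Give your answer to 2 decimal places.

Sorted: 60, 106, 163, 186, 207, 268, 271, 281, 297, 340, 344, 454, 457, 466, 482, 499, 505, 578, 585.
n = 19.
r = 1 + (85/100)·(19 − 1) = 1 + 15.3 = 16.3.
Rank 16 is 499 and rank 17 is 505.
Interpolate: 499 + 0.3·(505 − 499) = 499 + 0.3·6 = 500.8.

500.80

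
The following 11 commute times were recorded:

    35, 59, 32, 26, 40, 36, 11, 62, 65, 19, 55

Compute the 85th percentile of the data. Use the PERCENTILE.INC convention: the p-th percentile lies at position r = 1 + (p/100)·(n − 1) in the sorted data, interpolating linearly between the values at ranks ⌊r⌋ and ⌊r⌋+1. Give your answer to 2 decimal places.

Sorted: 11, 19, 26, 32, 35, 36, 40, 55, 59, 62, 65.
n = 11.
r = 1 + (85/100)·(11 − 1) = 1 + 8.5 = 9.5.
Rank 9 is 59 and rank 10 is 62.
Interpolate: 59 + 0.5·(62 − 59) = 59 + 0.5·3 = 60.5.

60.50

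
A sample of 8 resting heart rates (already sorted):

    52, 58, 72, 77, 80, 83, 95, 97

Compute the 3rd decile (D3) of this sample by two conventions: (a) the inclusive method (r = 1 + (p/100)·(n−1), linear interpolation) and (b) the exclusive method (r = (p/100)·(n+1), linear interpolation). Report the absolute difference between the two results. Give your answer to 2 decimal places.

4.70

n = 8.
(a) r = 3.1; between ranks 3 (72) and 4 (77): 72.5.
(b) r = 2.7; between ranks 2 (58) and 3 (72): 67.8.
|72.5 − 67.8| = 4.7.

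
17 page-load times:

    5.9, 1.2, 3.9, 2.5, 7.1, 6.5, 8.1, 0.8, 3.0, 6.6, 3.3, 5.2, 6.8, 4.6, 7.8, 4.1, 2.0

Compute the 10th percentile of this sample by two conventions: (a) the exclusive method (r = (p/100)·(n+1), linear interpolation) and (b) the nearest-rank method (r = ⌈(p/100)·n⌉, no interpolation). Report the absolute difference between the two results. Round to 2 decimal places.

0.08

Sorted: 0.8, 1.2, 2.0, 2.5, 3.0, 3.3, 3.9, 4.1, 4.6, 5.2, 5.9, 6.5, 6.6, 6.8, 7.1, 7.8, 8.1.
n = 17.
(a) r = 1.8; between ranks 1 (0.8) and 2 (1.2): 1.12.
(b) the nearest-rank method: rank 2 → 1.2.
|1.12 − 1.2| = 0.08.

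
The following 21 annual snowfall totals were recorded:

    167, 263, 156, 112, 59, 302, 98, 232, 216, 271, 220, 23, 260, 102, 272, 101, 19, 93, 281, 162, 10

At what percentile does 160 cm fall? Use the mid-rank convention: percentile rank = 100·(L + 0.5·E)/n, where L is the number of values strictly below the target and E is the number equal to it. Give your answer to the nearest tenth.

Sorted: 10, 19, 23, 59, 93, 98, 101, 102, 112, 156, 162, 167, 216, 220, 232, 260, 263, 271, 272, 281, 302.
Count below 160: L = 10; count equal: E = 0; n = 21.
Percentile rank = 100·(10 + 0.5·0)/21 = 100·10/21 = 47.62.

47.6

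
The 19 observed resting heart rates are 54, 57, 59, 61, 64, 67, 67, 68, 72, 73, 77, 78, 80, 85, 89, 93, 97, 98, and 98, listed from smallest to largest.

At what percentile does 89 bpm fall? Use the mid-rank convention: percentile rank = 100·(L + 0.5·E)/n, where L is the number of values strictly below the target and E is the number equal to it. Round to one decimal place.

76.3

Count below 89: L = 14; count equal: E = 1; n = 19.
Percentile rank = 100·(14 + 0.5·1)/19 = 100·14.5/19 = 76.32.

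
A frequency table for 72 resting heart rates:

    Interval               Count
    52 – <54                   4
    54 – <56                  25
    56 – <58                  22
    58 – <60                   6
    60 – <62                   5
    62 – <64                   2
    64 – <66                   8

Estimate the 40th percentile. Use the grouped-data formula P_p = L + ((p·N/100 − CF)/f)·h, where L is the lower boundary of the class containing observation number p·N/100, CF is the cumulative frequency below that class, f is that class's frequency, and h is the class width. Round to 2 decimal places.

55.98

N = 72; target position k = 40/100 · 72 = 28.8.
Cumulative frequencies: 4, 29, 51, 57, 62, 64, 72.
Observation 28.8 falls in the class 54 – <56.
L = 54, CF = 4, f = 25, h = 2.
P40 = 54 + ((28.8 − 4)/25)·2 = 54 + 1.984 = 55.984.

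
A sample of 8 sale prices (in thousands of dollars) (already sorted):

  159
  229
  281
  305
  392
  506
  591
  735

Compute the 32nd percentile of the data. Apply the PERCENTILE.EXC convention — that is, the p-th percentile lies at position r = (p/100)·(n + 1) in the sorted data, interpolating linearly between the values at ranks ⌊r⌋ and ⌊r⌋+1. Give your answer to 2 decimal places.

n = 8.
r = (32/100)·(8 + 1) = 2.88.
Rank 2 is 229 and rank 3 is 281.
Interpolate: 229 + 0.88·(281 − 229) = 229 + 0.88·52 = 274.76.

274.76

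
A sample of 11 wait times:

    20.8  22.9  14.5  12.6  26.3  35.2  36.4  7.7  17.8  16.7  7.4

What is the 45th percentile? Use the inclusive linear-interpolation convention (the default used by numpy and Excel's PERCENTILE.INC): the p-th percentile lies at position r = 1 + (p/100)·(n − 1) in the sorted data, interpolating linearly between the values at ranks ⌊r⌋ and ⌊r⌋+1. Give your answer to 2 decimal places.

Sorted: 7.4, 7.7, 12.6, 14.5, 16.7, 17.8, 20.8, 22.9, 26.3, 35.2, 36.4.
n = 11.
r = 1 + (45/100)·(11 − 1) = 1 + 4.5 = 5.5.
Rank 5 is 16.7 and rank 6 is 17.8.
Interpolate: 16.7 + 0.5·(17.8 − 16.7) = 16.7 + 0.5·1.1 = 17.25.

17.25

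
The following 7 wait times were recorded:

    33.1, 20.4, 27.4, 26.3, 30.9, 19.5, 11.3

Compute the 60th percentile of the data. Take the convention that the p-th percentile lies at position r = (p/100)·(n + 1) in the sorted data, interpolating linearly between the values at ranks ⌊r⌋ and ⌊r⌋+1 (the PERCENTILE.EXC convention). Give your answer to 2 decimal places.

27.18

Sorted: 11.3, 19.5, 20.4, 26.3, 27.4, 30.9, 33.1.
n = 7.
r = (60/100)·(7 + 1) = 4.8.
Rank 4 is 26.3 and rank 5 is 27.4.
Interpolate: 26.3 + 0.8·(27.4 − 26.3) = 26.3 + 0.8·1.1 = 27.18.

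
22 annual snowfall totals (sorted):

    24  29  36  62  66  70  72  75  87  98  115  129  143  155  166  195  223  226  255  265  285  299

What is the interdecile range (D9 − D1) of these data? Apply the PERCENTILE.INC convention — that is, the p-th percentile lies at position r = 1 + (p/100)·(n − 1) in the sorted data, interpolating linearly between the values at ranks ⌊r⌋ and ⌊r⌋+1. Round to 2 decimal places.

225.40

n = 22.
P10: r = 3.1; ranks 3–4 are 36, 62; interpolating gives 38.6.
P90: r = 19.9; ranks 19–20 are 255, 265; interpolating gives 264.
Difference: 264 − 38.6 = 225.4.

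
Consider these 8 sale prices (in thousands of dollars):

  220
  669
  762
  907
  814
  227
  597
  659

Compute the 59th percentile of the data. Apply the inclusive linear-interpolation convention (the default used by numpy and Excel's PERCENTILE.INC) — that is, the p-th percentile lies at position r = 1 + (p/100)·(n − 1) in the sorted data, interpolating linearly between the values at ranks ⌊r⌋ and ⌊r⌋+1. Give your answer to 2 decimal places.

Sorted: 220, 227, 597, 659, 669, 762, 814, 907.
n = 8.
r = 1 + (59/100)·(8 − 1) = 1 + 4.13 = 5.13.
Rank 5 is 669 and rank 6 is 762.
Interpolate: 669 + 0.13·(762 − 669) = 669 + 0.13·93 = 681.09.

681.09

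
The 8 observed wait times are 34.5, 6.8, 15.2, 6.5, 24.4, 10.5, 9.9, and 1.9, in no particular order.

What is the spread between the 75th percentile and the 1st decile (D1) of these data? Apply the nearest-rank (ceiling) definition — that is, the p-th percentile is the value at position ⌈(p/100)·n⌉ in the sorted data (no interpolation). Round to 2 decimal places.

13.30

Sorted: 1.9, 6.5, 6.8, 9.9, 10.5, 15.2, 24.4, 34.5.
n = 8.
P10: rank ⌈10/100·8⌉ = 1 → 1.9.
P75: rank ⌈75/100·8⌉ = 6 → 15.2.
Difference: 15.2 − 1.9 = 13.3.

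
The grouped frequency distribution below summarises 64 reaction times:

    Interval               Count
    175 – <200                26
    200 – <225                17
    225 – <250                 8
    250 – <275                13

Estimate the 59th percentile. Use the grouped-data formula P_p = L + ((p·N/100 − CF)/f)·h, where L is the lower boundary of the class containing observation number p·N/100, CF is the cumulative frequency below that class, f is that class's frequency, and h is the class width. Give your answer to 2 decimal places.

217.29

N = 64; target position k = 59/100 · 64 = 37.76.
Cumulative frequencies: 26, 43, 51, 64.
Observation 37.76 falls in the class 200 – <225.
L = 200, CF = 26, f = 17, h = 25.
P59 = 200 + ((37.76 − 26)/17)·25 = 200 + 17.2941 = 217.294.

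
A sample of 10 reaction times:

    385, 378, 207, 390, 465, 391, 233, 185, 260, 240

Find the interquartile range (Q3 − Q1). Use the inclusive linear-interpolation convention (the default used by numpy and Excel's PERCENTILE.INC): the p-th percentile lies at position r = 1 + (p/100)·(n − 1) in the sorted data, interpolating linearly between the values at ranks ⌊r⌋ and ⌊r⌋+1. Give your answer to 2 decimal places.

Sorted: 185, 207, 233, 240, 260, 378, 385, 390, 391, 465.
n = 10.
P25: r = 3.25; ranks 3–4 are 233, 240; interpolating gives 234.75.
P75: r = 7.75; ranks 7–8 are 385, 390; interpolating gives 388.75.
Difference: 388.75 − 234.75 = 154.

154.00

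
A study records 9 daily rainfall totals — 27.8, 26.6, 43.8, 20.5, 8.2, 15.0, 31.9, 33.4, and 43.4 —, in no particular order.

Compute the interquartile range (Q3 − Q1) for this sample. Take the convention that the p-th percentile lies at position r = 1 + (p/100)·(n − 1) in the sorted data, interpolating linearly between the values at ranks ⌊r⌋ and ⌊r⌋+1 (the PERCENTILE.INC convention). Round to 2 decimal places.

Sorted: 8.2, 15.0, 20.5, 26.6, 27.8, 31.9, 33.4, 43.4, 43.8.
n = 9.
P25: r = 3 (integer) → 20.5.
P75: r = 7 (integer) → 33.4.
Difference: 33.4 − 20.5 = 12.9.

12.90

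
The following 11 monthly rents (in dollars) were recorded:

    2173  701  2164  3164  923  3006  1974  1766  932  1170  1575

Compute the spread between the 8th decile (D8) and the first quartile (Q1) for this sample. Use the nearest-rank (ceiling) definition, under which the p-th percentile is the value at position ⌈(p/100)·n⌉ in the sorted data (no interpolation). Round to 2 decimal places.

1241.00

Sorted: 701, 923, 932, 1170, 1575, 1766, 1974, 2164, 2173, 3006, 3164.
n = 11.
P25: rank ⌈25/100·11⌉ = 3 → 932.
P80: rank ⌈80/100·11⌉ = 9 → 2173.
Difference: 2173 − 932 = 1241.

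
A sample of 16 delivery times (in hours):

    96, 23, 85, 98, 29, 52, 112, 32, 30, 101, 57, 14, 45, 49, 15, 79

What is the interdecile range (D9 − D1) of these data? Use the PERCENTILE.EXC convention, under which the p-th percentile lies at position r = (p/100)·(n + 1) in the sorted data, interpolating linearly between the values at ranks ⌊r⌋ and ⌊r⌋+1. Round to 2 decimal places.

89.60

Sorted: 14, 15, 23, 29, 30, 32, 45, 49, 52, 57, 79, 85, 96, 98, 101, 112.
n = 16.
P10: r = 1.7; ranks 1–2 are 14, 15; interpolating gives 14.7.
P90: r = 15.3; ranks 15–16 are 101, 112; interpolating gives 104.3.
Difference: 104.3 − 14.7 = 89.6.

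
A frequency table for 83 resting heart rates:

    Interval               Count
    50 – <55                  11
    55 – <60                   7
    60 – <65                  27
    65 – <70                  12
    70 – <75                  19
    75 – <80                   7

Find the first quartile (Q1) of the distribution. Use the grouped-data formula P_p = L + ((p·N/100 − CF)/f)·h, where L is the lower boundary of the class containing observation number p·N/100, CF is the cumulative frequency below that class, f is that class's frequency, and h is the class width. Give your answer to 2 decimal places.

N = 83; target position k = 25/100 · 83 = 20.75.
Cumulative frequencies: 11, 18, 45, 57, 76, 83.
Observation 20.75 falls in the class 60 – <65.
L = 60, CF = 18, f = 27, h = 5.
P25 = 60 + ((20.75 − 18)/27)·5 = 60 + 0.509259 = 60.5093.

60.51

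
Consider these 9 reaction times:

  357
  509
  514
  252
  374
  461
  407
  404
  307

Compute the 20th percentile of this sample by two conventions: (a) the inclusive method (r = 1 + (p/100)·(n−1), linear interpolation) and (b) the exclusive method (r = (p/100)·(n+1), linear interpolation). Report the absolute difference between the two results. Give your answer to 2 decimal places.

30.00

Sorted: 252, 307, 357, 374, 404, 407, 461, 509, 514.
n = 9.
(a) r = 2.6; between ranks 2 (307) and 3 (357): 337.
(b) r = 2 → value at rank 2 = 307.
|337 − 307| = 30.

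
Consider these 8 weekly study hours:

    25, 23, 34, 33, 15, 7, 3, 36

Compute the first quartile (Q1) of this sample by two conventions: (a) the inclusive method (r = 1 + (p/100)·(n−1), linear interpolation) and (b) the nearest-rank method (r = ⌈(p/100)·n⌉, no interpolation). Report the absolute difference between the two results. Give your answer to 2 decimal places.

Sorted: 3, 7, 15, 23, 25, 33, 34, 36.
n = 8.
(a) r = 2.75; between ranks 2 (7) and 3 (15): 13.
(b) the nearest-rank method: rank 2 → 7.
|13 − 7| = 6.

6.00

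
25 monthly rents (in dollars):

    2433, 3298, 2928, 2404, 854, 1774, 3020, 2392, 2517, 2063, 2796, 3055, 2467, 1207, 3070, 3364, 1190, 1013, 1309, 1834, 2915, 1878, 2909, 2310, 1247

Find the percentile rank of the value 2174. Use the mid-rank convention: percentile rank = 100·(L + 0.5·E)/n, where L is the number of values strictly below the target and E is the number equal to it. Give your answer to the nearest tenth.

40.0

Sorted: 854, 1013, 1190, 1207, 1247, 1309, 1774, 1834, 1878, 2063, 2310, 2392, 2404, 2433, 2467, 2517, 2796, 2909, 2915, 2928, 3020, 3055, 3070, 3298, 3364.
Count below 2174: L = 10; count equal: E = 0; n = 25.
Percentile rank = 100·(10 + 0.5·0)/25 = 100·10/25 = 40.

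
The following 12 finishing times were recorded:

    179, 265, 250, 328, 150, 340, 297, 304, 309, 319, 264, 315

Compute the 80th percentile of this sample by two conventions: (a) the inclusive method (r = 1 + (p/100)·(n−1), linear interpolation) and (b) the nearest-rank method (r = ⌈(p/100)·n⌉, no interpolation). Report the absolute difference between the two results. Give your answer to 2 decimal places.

Sorted: 150, 179, 250, 264, 265, 297, 304, 309, 315, 319, 328, 340.
n = 12.
(a) r = 9.8; between ranks 9 (315) and 10 (319): 318.2.
(b) the nearest-rank method: rank 10 → 319.
|318.2 − 319| = 0.8.

0.80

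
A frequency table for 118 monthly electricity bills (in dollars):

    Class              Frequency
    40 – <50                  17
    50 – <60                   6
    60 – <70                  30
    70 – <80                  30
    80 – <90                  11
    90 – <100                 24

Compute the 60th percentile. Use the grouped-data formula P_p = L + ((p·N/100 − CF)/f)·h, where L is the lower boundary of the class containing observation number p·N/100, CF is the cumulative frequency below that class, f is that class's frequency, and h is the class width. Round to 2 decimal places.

75.93

N = 118; target position k = 60/100 · 118 = 70.8.
Cumulative frequencies: 17, 23, 53, 83, 94, 118.
Observation 70.8 falls in the class 70 – <80.
L = 70, CF = 53, f = 30, h = 10.
P60 = 70 + ((70.8 − 53)/30)·10 = 70 + 5.93333 = 75.9333.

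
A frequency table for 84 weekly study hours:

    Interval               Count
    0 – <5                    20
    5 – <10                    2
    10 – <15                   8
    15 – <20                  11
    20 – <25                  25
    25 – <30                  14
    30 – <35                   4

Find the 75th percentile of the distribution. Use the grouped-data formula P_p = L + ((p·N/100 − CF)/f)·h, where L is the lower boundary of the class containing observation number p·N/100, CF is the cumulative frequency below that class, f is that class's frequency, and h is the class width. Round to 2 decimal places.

24.40

N = 84; target position k = 75/100 · 84 = 63.
Cumulative frequencies: 20, 22, 30, 41, 66, 80, 84.
Observation 63 falls in the class 20 – <25.
L = 20, CF = 41, f = 25, h = 5.
P75 = 20 + ((63 − 41)/25)·5 = 20 + 4.4 = 24.4.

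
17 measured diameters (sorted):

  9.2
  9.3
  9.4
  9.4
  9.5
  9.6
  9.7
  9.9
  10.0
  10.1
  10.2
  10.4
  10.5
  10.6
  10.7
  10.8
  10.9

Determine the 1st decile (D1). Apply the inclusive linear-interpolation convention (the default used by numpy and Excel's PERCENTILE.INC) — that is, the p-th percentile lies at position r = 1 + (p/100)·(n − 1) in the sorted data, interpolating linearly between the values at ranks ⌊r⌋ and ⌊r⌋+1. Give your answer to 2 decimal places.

9.36

n = 17.
r = 1 + (10/100)·(17 − 1) = 1 + 1.6 = 2.6.
Rank 2 is 9.3 and rank 3 is 9.4.
Interpolate: 9.3 + 0.6·(9.4 − 9.3) = 9.3 + 0.6·0.1 = 9.36.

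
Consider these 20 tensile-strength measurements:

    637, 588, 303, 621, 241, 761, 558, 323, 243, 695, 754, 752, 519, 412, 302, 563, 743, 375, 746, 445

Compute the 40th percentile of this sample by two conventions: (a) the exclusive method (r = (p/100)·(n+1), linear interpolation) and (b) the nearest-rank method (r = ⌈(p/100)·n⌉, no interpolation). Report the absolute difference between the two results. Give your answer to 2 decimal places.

Sorted: 241, 243, 302, 303, 323, 375, 412, 445, 519, 558, 563, 588, 621, 637, 695, 743, 746, 752, 754, 761.
n = 20.
(a) r = 8.4; between ranks 8 (445) and 9 (519): 474.6.
(b) the nearest-rank method: rank 8 → 445.
|474.6 − 445| = 29.6.

29.60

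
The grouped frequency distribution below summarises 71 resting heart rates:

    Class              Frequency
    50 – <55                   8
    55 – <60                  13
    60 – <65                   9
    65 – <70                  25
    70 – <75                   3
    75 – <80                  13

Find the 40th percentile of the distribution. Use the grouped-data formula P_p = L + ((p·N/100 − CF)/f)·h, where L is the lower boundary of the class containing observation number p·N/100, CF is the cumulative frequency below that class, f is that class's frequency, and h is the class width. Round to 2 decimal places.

N = 71; target position k = 40/100 · 71 = 28.4.
Cumulative frequencies: 8, 21, 30, 55, 58, 71.
Observation 28.4 falls in the class 60 – <65.
L = 60, CF = 21, f = 9, h = 5.
P40 = 60 + ((28.4 − 21)/9)·5 = 60 + 4.11111 = 64.1111.

64.11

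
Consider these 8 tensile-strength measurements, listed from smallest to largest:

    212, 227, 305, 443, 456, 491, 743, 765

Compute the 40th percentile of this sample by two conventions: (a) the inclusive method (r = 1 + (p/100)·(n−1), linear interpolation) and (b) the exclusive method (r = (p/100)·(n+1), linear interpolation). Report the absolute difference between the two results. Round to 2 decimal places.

n = 8.
(a) r = 3.8; between ranks 3 (305) and 4 (443): 415.4.
(b) r = 3.6; between ranks 3 (305) and 4 (443): 387.8.
|415.4 − 387.8| = 27.6.

27.60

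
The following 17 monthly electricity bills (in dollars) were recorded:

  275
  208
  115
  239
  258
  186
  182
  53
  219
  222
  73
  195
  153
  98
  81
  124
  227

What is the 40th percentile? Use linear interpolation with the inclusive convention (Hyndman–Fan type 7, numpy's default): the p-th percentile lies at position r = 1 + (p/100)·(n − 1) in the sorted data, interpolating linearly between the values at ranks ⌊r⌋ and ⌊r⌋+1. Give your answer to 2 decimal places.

Sorted: 53, 73, 81, 98, 115, 124, 153, 182, 186, 195, 208, 219, 222, 227, 239, 258, 275.
n = 17.
r = 1 + (40/100)·(17 − 1) = 1 + 6.4 = 7.4.
Rank 7 is 153 and rank 8 is 182.
Interpolate: 153 + 0.4·(182 − 153) = 153 + 0.4·29 = 164.6.

164.60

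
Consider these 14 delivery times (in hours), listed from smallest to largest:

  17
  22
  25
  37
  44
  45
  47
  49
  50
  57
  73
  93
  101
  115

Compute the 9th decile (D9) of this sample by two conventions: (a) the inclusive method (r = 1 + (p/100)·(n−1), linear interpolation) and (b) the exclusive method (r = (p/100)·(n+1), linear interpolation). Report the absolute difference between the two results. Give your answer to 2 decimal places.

9.40

n = 14.
(a) r = 12.7; between ranks 12 (93) and 13 (101): 98.6.
(b) r = 13.5; between ranks 13 (101) and 14 (115): 108.
|98.6 − 108| = 9.4.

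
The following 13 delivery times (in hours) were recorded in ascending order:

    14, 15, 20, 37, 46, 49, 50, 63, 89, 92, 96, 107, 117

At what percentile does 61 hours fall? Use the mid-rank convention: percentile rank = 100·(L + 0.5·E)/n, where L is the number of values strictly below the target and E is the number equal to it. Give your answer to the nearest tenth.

Count below 61: L = 7; count equal: E = 0; n = 13.
Percentile rank = 100·(7 + 0.5·0)/13 = 100·7/13 = 53.85.

53.8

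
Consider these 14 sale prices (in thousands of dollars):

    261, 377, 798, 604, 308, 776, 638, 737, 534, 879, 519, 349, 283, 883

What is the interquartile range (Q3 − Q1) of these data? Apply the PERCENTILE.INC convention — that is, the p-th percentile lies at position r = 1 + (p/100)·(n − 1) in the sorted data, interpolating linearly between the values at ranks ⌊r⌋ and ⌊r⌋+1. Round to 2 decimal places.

Sorted: 261, 283, 308, 349, 377, 519, 534, 604, 638, 737, 776, 798, 879, 883.
n = 14.
P25: r = 4.25; ranks 4–5 are 349, 377; interpolating gives 356.
P75: r = 10.75; ranks 10–11 are 737, 776; interpolating gives 766.25.
Difference: 766.25 − 356 = 410.25.

410.25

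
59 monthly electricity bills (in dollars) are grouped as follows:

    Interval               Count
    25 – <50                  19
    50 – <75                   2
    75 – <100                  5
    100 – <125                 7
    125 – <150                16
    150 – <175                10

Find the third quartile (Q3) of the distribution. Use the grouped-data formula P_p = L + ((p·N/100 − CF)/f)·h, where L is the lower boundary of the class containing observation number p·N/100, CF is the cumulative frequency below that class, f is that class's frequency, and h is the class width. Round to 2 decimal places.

N = 59; target position k = 75/100 · 59 = 44.25.
Cumulative frequencies: 19, 21, 26, 33, 49, 59.
Observation 44.25 falls in the class 125 – <150.
L = 125, CF = 33, f = 16, h = 25.
P75 = 125 + ((44.25 − 33)/16)·25 = 125 + 17.5781 = 142.578.

142.58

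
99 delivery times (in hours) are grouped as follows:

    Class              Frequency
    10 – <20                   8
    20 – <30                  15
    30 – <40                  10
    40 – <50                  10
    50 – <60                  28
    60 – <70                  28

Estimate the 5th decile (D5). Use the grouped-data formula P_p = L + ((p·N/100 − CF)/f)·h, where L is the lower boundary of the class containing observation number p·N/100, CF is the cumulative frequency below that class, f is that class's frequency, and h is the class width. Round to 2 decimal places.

N = 99; target position k = 50/100 · 99 = 49.5.
Cumulative frequencies: 8, 23, 33, 43, 71, 99.
Observation 49.5 falls in the class 50 – <60.
L = 50, CF = 43, f = 28, h = 10.
P50 = 50 + ((49.5 − 43)/28)·10 = 50 + 2.32143 = 52.3214.

52.32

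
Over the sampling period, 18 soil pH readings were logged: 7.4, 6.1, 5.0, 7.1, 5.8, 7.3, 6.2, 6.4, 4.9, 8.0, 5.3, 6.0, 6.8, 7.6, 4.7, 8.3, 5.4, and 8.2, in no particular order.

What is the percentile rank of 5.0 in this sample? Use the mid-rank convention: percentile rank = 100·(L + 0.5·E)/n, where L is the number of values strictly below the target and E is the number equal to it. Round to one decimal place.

Sorted: 4.7, 4.9, 5.0, 5.3, 5.4, 5.8, 6.0, 6.1, 6.2, 6.4, 6.8, 7.1, 7.3, 7.4, 7.6, 8.0, 8.2, 8.3.
Count below 5.0: L = 2; count equal: E = 1; n = 18.
Percentile rank = 100·(2 + 0.5·1)/18 = 100·2.5/18 = 13.89.

13.9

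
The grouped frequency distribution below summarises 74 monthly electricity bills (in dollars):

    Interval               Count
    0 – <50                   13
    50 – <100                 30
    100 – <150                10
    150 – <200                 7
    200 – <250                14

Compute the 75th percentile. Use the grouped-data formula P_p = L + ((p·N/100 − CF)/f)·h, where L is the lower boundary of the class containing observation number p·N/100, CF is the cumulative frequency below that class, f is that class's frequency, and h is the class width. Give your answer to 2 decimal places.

N = 74; target position k = 75/100 · 74 = 55.5.
Cumulative frequencies: 13, 43, 53, 60, 74.
Observation 55.5 falls in the class 150 – <200.
L = 150, CF = 53, f = 7, h = 50.
P75 = 150 + ((55.5 − 53)/7)·50 = 150 + 17.8571 = 167.857.

167.86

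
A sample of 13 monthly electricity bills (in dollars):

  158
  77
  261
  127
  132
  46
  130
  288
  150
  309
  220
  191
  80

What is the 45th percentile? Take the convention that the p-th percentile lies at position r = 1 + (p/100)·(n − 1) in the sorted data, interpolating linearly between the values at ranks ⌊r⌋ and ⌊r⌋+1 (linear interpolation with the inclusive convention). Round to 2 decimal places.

139.20

Sorted: 46, 77, 80, 127, 130, 132, 150, 158, 191, 220, 261, 288, 309.
n = 13.
r = 1 + (45/100)·(13 − 1) = 1 + 5.4 = 6.4.
Rank 6 is 132 and rank 7 is 150.
Interpolate: 132 + 0.4·(150 − 132) = 132 + 0.4·18 = 139.2.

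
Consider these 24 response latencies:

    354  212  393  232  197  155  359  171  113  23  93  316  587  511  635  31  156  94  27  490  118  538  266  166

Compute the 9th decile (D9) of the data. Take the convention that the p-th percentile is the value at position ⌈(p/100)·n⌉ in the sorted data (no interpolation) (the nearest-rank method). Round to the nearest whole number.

538

Sorted: 23, 27, 31, 93, 94, 113, 118, 155, 156, 166, 171, 197, 212, 232, 266, 316, 354, 359, 393, 490, 511, 538, 587, 635.
n = 24.
Position = ⌈90/100 · 24⌉ = ⌈21.6⌉ = 22.
The value at rank 22 is 538.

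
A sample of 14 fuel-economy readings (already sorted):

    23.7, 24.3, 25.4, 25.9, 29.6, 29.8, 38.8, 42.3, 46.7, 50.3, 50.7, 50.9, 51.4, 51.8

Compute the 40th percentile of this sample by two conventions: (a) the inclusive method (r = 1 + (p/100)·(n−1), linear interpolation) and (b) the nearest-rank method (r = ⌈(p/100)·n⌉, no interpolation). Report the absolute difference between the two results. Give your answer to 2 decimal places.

1.80

n = 14.
(a) r = 6.2; between ranks 6 (29.8) and 7 (38.8): 31.6.
(b) the nearest-rank method: rank 6 → 29.8.
|31.6 − 29.8| = 1.8.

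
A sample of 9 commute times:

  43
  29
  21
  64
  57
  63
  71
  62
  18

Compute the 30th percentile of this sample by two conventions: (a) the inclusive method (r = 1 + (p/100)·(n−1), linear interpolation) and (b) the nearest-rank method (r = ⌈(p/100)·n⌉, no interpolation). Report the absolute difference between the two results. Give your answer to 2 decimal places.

Sorted: 18, 21, 29, 43, 57, 62, 63, 64, 71.
n = 9.
(a) r = 3.4; between ranks 3 (29) and 4 (43): 34.6.
(b) the nearest-rank method: rank 3 → 29.
|34.6 − 29| = 5.6.

5.60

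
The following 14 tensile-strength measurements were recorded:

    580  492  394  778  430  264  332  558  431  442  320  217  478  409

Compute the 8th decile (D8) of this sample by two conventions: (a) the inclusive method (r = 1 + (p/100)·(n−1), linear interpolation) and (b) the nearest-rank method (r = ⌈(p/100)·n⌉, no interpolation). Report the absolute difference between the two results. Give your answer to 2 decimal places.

Sorted: 217, 264, 320, 332, 394, 409, 430, 431, 442, 478, 492, 558, 580, 778.
n = 14.
(a) r = 11.4; between ranks 11 (492) and 12 (558): 518.4.
(b) the nearest-rank method: rank 12 → 558.
|518.4 − 558| = 39.6.

39.60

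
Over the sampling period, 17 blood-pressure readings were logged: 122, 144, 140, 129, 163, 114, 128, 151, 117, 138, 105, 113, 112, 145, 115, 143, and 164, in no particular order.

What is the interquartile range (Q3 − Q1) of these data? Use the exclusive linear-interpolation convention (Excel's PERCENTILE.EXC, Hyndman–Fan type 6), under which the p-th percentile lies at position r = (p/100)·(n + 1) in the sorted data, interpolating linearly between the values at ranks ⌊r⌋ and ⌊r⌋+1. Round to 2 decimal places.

Sorted: 105, 112, 113, 114, 115, 117, 122, 128, 129, 138, 140, 143, 144, 145, 151, 163, 164.
n = 17.
P25: r = 4.5; ranks 4–5 are 114, 115; interpolating gives 114.5.
P75: r = 13.5; ranks 13–14 are 144, 145; interpolating gives 144.5.
Difference: 144.5 − 114.5 = 30.

30.00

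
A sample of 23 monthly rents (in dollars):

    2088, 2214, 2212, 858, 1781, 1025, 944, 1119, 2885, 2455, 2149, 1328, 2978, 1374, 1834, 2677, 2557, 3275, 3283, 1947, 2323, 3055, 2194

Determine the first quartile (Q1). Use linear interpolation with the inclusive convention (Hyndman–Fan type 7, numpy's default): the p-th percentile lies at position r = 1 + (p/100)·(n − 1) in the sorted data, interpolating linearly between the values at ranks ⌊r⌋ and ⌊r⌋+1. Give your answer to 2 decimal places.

1577.50

Sorted: 858, 944, 1025, 1119, 1328, 1374, 1781, 1834, 1947, 2088, 2149, 2194, 2212, 2214, 2323, 2455, 2557, 2677, 2885, 2978, 3055, 3275, 3283.
n = 23.
r = 1 + (25/100)·(23 − 1) = 1 + 5.5 = 6.5.
Rank 6 is 1374 and rank 7 is 1781.
Interpolate: 1374 + 0.5·(1781 − 1374) = 1374 + 0.5·407 = 1577.5.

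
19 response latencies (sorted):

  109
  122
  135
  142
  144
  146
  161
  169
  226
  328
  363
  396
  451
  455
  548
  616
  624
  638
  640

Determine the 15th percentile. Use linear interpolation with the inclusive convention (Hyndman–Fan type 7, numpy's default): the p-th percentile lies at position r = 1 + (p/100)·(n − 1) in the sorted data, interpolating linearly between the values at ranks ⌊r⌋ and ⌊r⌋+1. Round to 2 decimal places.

139.90

n = 19.
r = 1 + (15/100)·(19 − 1) = 1 + 2.7 = 3.7.
Rank 3 is 135 and rank 4 is 142.
Interpolate: 135 + 0.7·(142 − 135) = 135 + 0.7·7 = 139.9.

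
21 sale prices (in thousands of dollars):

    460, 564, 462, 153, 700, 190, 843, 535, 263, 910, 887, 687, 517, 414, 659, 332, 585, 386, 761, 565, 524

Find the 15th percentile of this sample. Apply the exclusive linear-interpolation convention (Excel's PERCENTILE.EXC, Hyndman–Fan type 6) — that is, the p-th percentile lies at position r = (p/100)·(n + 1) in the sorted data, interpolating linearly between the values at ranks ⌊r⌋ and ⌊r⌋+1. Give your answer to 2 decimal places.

283.70

Sorted: 153, 190, 263, 332, 386, 414, 460, 462, 517, 524, 535, 564, 565, 585, 659, 687, 700, 761, 843, 887, 910.
n = 21.
r = (15/100)·(21 + 1) = 3.3.
Rank 3 is 263 and rank 4 is 332.
Interpolate: 263 + 0.3·(332 − 263) = 263 + 0.3·69 = 283.7.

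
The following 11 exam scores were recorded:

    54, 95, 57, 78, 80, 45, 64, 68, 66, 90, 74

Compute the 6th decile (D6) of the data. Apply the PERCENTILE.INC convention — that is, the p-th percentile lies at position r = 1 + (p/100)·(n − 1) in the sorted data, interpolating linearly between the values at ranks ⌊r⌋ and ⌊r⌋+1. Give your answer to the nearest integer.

74

Sorted: 45, 54, 57, 64, 66, 68, 74, 78, 80, 90, 95.
n = 11.
r = 1 + (60/100)·(11 − 1) = 1 + 6 = 7.
r is an integer, so P60 is the value at rank 7: 74.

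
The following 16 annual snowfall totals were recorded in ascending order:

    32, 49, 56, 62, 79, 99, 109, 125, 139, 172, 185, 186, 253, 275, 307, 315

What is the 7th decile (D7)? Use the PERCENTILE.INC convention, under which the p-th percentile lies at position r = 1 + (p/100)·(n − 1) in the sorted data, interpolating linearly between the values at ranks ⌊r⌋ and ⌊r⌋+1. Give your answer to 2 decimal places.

185.50

n = 16.
r = 1 + (70/100)·(16 − 1) = 1 + 10.5 = 11.5.
Rank 11 is 185 and rank 12 is 186.
Interpolate: 185 + 0.5·(186 − 185) = 185 + 0.5·1 = 185.5.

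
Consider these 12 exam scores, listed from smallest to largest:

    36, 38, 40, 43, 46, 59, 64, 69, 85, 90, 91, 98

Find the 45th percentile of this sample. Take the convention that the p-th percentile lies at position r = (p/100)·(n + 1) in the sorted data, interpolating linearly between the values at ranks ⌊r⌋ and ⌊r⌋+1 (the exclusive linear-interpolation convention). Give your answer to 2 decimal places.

n = 12.
r = (45/100)·(12 + 1) = 5.85.
Rank 5 is 46 and rank 6 is 59.
Interpolate: 46 + 0.85·(59 − 46) = 46 + 0.85·13 = 57.05.

57.05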